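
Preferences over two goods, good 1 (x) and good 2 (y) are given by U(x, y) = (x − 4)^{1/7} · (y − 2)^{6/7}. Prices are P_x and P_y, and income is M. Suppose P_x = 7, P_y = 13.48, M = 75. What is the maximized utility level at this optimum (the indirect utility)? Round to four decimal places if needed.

Substituting into the budget: x* = 4 + 1/7·(M − 4·P_x − 2·P_y)/P_x, and y* = 2 + 6/7·(…)/P_y.
Discretionary income = 75 − 4·7 − 2·13.48 = 20.04; x* = 4 + 1/7·20.04/7 = 4.409; y* = 2 + 6/7·20.04/13.48 = 3.2743.
Utility at the optimum: U(4.409, 3.2743) = 1.0833.

V = 1.0833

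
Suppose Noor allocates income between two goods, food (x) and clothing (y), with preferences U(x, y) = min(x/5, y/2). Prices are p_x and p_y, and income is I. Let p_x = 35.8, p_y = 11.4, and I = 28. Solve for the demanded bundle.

Leontief preferences: the optimum is at the kink where x/5 = y/2, i.e. y = (2/5)·x.
Budget: p_x·x + p_y·(2/5)·x = I, so (5·p_x + 2·p_y)·x = 5·I.
Demand: x*(p_x,p_y,I) = 5·I/(5·p_x + 2·p_y), y* = 2·I/(5·p_x + 2·p_y).
Here 5·35.8 + 2·11.4 = 201.8, giving x* = 0.6938 and y* = 0.2775.

x* = 0.6938, y* = 0.2775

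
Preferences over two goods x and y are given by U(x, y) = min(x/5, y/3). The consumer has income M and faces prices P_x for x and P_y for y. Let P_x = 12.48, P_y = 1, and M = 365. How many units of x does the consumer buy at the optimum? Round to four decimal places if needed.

x* = 27.9052

With perfect complements, no substitution: consume in ratio x:y = 5:3.
Budget: P_x·x + P_y·(3/5)·x = M, so (5·P_x + 3·P_y)·x = 5·M.
Demand: x*(P_x,P_y,M) = 5·M/(5·P_x + 3·P_y), y* = 3·M/(5·P_x + 3·P_y).
Here 5·12.48 + 3·1 = 65.4, giving x* = 27.9052.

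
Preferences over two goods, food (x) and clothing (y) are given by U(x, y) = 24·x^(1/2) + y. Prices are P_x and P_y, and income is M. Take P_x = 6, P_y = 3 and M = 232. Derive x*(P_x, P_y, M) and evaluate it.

Set MRS = P_x/P_y: 12·x^(−1/2) = P_x/P_y.
Thus x* = (12·P_y/P_x)² — independent of M — with the rest of income spent on y.
Plugging in: x* = (12·3/6)² = 36.

x* = 36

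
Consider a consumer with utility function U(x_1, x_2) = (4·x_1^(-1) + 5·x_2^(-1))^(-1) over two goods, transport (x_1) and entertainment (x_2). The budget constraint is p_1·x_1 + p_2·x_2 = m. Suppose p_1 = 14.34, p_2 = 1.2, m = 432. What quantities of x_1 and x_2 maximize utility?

MU_x_1 ∝ 4·x_1^(-2), MU_x_2 ∝ 5·x_2^(-2), so MRS = (4/5)·(x_2/x_1)^(2) = p_1/p_2.
Solve for the ratio: x_2/x_1 = [(5/4)·p_1/p_2]^(0.5).
Substitute x_2 = (x_2/x_1)·x_1 into the budget: x_1* = m/(p_1 + p_2·(x_2/x_1)).
Numerically x_2/x_1 = 3.864906, so x_1* = 432/(14.34 + 1.2·3.864906) = 22.7633 and x_2* = 3.864906·22.7633 = 87.9782.

x_1* = 22.7633, x_2* = 87.9782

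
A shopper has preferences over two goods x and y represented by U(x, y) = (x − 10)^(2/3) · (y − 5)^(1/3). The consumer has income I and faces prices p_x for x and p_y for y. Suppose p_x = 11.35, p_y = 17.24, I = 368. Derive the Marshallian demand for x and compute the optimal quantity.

x* = 19.8855

This is Cobb-Douglas in (x−10, y−5): tangency gives 2/3·p_y·(y−5) = 1/3·p_x·(x−10).
Substituting into the budget: x* = 10 + 2/3·(I − 10·p_x − 5·p_y)/p_x, and y* = 5 + 1/3·(…)/p_y.
Discretionary income = 368 − 10·11.35 − 5·17.24 = 168.3; x* = 10 + 2/3·168.3/11.35 = 19.8855.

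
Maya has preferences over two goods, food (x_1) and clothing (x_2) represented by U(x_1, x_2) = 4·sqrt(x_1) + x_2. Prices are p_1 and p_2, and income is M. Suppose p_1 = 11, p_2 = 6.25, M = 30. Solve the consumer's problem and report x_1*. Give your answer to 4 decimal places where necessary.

x_1* = 1.2913

Utility is quasi-linear in x_2; the FOC for x_1 is 2/√x_1 = p_1/p_2.
Thus x_1* = (2·p_2/p_1)² — independent of M — with the rest of income spent on x_2.
Plugging in: x_1* = (2·6.25/11)² = 1.2913.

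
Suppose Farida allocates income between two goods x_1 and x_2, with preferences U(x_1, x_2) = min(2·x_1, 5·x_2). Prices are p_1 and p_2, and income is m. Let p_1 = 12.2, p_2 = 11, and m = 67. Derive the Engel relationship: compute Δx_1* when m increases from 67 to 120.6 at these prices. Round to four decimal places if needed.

Demand: x_1*(p_1,p_2,m) = 5·m/(5·p_1 + 2·p_2), x_2* = 2·m/(5·p_1 + 2·p_2).
Here 5·12.2 + 2·11 = 83, giving x_1* = 4.0361.
At m' = 120.6: x_1* = 7.2651. Change: 7.2651 − 4.0361 = 3.2289.

Δx_1* = 3.2289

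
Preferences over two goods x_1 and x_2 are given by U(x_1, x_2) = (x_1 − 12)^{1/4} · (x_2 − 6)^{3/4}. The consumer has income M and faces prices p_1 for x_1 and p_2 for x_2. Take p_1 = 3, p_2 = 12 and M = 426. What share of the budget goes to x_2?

share on x_2 = 0.7289

This is Cobb-Douglas in (x_1−12, x_2−6): tangency gives 0.25·p_2·(x_2−6) = 0.75·p_1·(x_1−12).
After buying the subsistence bundle (12, 6), a share 0.25 of the remaining income goes to x_1: x_1* = 12 + 0.25·(M − 12p_1 − 6p_2)/p_1.
Discretionary income = 426 − 12·3 − 6·12 = 318; x_1* = 12 + 0.25·318/3 = 38.5; x_2* = 6 + 0.75·318/12 = 25.875.
Expenditure on x_2: 12·25.875 = 310.5; share = 0.7289.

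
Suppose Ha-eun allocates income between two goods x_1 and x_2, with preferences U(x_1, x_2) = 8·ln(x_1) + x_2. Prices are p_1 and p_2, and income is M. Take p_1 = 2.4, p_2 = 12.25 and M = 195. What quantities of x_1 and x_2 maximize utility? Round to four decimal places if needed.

x_1* = 40.8333, x_2* = 7.9184

Set MRS = p_1/p_2: (8/x_1)/1 = p_1/p_2.
So x_1*(p_1,p_2) = 8·p_2/p_1, independent of income; and x_2* = (M − 8·p_2)/p_2.
At the given prices: x_1* = 8·12.25/2.4 = 40.8333, and x_2* = 7.9184.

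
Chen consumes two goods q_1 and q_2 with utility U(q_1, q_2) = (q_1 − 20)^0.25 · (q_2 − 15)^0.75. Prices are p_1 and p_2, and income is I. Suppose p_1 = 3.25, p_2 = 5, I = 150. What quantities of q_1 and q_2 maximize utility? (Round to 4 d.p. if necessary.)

q_1* = 20.7692, q_2* = 16.5

After buying the subsistence bundle (20, 15), a share 0.25 of the remaining income goes to q_1: q_1* = 20 + 0.25·(I − 20p_1 − 15p_2)/p_1.
Discretionary income = 150 − 20·3.25 − 15·5 = 10; q_1* = 20 + 0.25·10/3.25 = 20.7692; q_2* = 15 + 0.75·10/5 = 16.5.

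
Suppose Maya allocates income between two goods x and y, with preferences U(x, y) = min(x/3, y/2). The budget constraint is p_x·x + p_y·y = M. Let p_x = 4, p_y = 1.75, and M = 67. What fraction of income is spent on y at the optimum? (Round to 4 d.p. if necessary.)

With perfect complements, no substitution: consume in ratio x:y = 3:2.
Budget: p_x·x + p_y·(2/3)·x = M, so (3·p_x + 2·p_y)·x = 3·M.
Demand: x*(p_x,p_y,M) = 3·M/(3·p_x + 2·p_y), y* = 2·M/(3·p_x + 2·p_y).
Here 3·4 + 2·1.75 = 15.5, giving x* = 12.9677 and y* = 8.6452.
Expenditure on y: 1.75·8.6452 = 15.129; share = 0.2258.

share on y = 0.2258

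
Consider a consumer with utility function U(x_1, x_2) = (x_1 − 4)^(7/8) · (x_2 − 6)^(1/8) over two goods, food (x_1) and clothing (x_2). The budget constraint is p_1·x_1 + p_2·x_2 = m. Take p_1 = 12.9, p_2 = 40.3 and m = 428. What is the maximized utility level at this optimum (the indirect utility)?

V = 6.2085

This is Cobb-Douglas in (x_1−4, x_2−6): tangency gives 0.875·p_2·(x_2−6) = 0.125·p_1·(x_1−4).
After buying the subsistence bundle (4, 6), a share 0.875 of the remaining income goes to x_1: x_1* = 4 + 0.875·(m − 4p_1 − 6p_2)/p_1.
Discretionary income = 428 − 4·12.9 − 6·40.3 = 134.6; x_1* = 4 + 0.875·134.6/12.9 = 13.1298; x_2* = 6 + 0.125·134.6/40.3 = 6.4175.
Utility at the optimum: U(13.1298, 6.4175) = 6.2085.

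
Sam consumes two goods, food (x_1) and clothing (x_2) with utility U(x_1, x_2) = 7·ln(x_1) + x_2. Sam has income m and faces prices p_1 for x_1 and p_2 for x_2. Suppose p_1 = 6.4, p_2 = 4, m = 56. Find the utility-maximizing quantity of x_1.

MU_x_1 = 7/x_1, MU_x_2 = 1. Tangency: 7/x_1 = p_1/p_2.
So x_1*(p_1,p_2) = 7·p_2/p_1, independent of income; and x_2* = (m − 7·p_2)/p_2.
At the given prices: x_1* = 7·4/6.4 = 4.375.

x_1* = 4.375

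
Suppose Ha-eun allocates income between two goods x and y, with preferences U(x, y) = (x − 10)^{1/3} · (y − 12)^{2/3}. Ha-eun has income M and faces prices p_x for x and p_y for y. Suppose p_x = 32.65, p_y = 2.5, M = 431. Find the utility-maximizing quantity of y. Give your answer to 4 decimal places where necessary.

This is Cobb-Douglas in (x−10, y−12): tangency gives 1/3·p_y·(y−12) = 2/3·p_x·(x−10).
Substituting into the budget: x* = 10 + 1/3·(M − 10·p_x − 12·p_y)/p_x, and y* = 12 + 2/3·(…)/p_y.
Discretionary income = 431 − 10·32.65 − 12·2.5 = 74.5; y* = 12 + 2/3·74.5/2.5 = 31.8667.

y* = 31.8667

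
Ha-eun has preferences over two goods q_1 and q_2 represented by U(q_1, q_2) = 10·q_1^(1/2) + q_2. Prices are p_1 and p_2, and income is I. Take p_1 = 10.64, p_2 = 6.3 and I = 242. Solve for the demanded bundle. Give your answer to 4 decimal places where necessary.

Thus q_1* = (5·p_2/p_1)² — independent of I — with the rest of income spent on q_2.
Plugging in: q_1* = (5·6.3/10.64)² = 8.7647, q_2* = 23.6101.

q_1* = 8.7647, q_2* = 23.6101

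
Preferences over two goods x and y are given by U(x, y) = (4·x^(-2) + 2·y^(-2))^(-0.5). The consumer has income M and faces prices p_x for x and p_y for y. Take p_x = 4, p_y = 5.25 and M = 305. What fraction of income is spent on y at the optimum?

share on y = 0.4876

MRS = MU_x/MU_y = 2·(y/x)^(3). Set equal to p_x/p_y.
Hence y/x = ((1/2)·p_x/p_y)^(1/(3)), i.e. raised to the 1/3 power.
Substitute y = (y/x)·x into the budget: x* = M/(p_x + p_y·(y/x)).
Numerically y/x = 0.72492, so x* = 305/(4 + 5.25·0.72492) = 39.0734 and y* = 0.72492·39.0734 = 28.3251.
Expenditure on y: 5.25·28.3251 = 148.7066; share = 0.4876.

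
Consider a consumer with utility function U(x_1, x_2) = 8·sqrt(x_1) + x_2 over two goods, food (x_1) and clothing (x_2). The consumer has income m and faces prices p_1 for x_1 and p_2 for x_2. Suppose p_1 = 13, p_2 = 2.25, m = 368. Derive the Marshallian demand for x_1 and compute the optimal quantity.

Set MRS = p_1/p_2: 4·x_1^(−1/2) = p_1/p_2.
Thus x_1* = (4·p_2/p_1)² — independent of m — with the rest of income spent on x_2.
Plugging in: x_1* = (4·2.25/13)² = 0.4793.

x_1* = 0.4793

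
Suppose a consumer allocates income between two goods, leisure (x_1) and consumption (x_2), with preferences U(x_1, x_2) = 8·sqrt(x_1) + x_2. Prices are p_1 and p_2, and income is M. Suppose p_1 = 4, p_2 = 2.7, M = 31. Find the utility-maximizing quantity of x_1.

MU_x_1 = 4/√x_1, MU_x_2 = 1. Tangency: 4/√x_1 = p_1/p_2.
Thus x_1* = (4·p_2/p_1)² — independent of M — with the rest of income spent on x_2.
Plugging in: x_1* = (4·2.7/4)² = 7.29.

x_1* = 7.29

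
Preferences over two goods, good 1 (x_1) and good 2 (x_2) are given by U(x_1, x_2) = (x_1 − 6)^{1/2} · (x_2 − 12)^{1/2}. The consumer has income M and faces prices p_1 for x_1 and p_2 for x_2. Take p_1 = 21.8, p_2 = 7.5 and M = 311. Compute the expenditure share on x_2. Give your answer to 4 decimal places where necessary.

share on x_2 = 0.4344

This is Cobb-Douglas in (x_1−6, x_2−12): tangency gives 0.5·p_2·(x_2−12) = 0.5·p_1·(x_1−6).
After buying the subsistence bundle (6, 12), a share 0.5 of the remaining income goes to x_1: x_1* = 6 + 0.5·(M − 6p_1 − 12p_2)/p_1.
Discretionary income = 311 − 6·21.8 − 12·7.5 = 90.2; x_1* = 6 + 0.5·90.2/21.8 = 8.0688; x_2* = 12 + 0.5·90.2/7.5 = 18.0133.
Expenditure on x_2: 7.5·18.0133 = 135.1; share = 0.4344.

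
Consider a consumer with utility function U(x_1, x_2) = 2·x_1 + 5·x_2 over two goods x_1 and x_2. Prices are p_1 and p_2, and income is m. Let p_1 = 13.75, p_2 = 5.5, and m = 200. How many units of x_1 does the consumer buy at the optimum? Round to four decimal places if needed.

x_1* = 0

x_2 gives more utility per dollar, so spend all income on x_2: x_2* = m/p_2, x_1* = 0.
Numerically: x_1* = 0, x_2* = 36.3636.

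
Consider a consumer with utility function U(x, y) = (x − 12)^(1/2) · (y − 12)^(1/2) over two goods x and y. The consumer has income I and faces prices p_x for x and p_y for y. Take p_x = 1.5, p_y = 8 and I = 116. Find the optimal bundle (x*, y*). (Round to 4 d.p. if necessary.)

This is Cobb-Douglas in (x−12, y−12): tangency gives 0.5·p_y·(y−12) = 0.5·p_x·(x−12).
After buying the subsistence bundle (12, 12), a share 0.5 of the remaining income goes to x: x* = 12 + 0.5·(I − 12p_x − 12p_y)/p_x.
Discretionary income = 116 − 12·1.5 − 12·8 = 2; x* = 12 + 0.5·2/1.5 = 12.6667; y* = 12 + 0.5·2/8 = 12.125.

x* = 12.6667, y* = 12.125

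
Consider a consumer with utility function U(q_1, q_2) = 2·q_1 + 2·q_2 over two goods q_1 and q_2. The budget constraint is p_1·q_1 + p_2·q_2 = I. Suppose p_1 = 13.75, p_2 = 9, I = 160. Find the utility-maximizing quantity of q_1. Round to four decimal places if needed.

Linear utility — the consumer picks whichever good has higher MU/price: 2/13.75 = 0.1455 vs 2/9 = 0.2222.
q_2 gives more utility per dollar, so spend all income on q_2: q_2* = I/p_2, q_1* = 0.
Numerically: q_1* = 0, q_2* = 17.7778.

q_1* = 0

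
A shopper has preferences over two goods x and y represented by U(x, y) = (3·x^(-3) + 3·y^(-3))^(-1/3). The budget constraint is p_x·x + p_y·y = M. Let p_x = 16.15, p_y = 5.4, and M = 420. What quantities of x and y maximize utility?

x* = 18.0635, y* = 23.7545

MU_x ∝ 3·x^(-4), MU_y ∝ 3·y^(-4), so MRS = (y/x)^(4) = p_x/p_y.
Hence y/x = (p_x/p_y)^(1/(4)), i.e. raised to the 0.25 power.
With the ratio pinned down, the budget gives x* = M/(p_x + p_y·(y/x)) and y* = (y/x)·x*.
Numerically y/x = 1.315057, so x* = 420/(16.15 + 5.4·1.315057) = 18.0635 and y* = 1.315057·18.0635 = 23.7545.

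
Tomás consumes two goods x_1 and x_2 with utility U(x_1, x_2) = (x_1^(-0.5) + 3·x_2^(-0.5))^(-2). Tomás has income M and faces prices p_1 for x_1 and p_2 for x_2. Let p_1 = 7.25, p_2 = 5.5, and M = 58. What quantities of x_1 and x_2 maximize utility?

MRS = MU_x_1/MU_x_2 = (1/3)·(x_2/x_1)^(1.5). Set equal to p_1/p_2.
Hence x_2/x_1 = (3·p_1/p_2)^(1/(1.5)), i.e. raised to the 2/3 power.
Substitute x_2 = (x_2/x_1)·x_1 into the budget: x_1* = M/(p_1 + p_2·(x_2/x_1)).
Numerically x_2/x_1 = 2.500716, so x_1* = 58/(7.25 + 5.5·2.500716) = 2.7614 and x_2* = 2.500716·2.7614 = 6.9054.

x_1* = 2.7614, x_2* = 6.9054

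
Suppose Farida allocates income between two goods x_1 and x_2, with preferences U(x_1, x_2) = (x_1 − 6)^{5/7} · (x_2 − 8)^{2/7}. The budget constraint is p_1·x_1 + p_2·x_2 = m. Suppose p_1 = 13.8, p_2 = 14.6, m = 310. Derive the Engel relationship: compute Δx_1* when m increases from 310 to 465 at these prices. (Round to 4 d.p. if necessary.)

Let x_1' = x_1−6, x_2' = x_2−8. MRS = (5/2)·x_2'/x_1' = p_1/p_2.
Substituting into the budget: x_1* = 6 + 5/7·(m − 6·p_1 − 8·p_2)/p_1, and x_2* = 8 + 2/7·(…)/p_2.
Discretionary income = 310 − 6·13.8 − 8·14.6 = 110.4; x_1* = 6 + 5/7·110.4/13.8 = 11.7143.
At m' = 465: x_1* = 19.7371. Change: 19.7371 − 11.7143 = 8.0228.

Δx_1* = 8.0228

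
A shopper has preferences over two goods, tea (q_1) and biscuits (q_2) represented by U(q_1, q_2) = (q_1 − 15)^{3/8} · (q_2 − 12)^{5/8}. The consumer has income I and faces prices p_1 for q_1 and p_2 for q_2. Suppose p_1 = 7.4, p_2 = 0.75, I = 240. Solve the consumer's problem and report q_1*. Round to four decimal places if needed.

q_1* = 21.0811

After buying the subsistence bundle (15, 12), a share 0.375 of the remaining income goes to q_1: q_1* = 15 + 0.375·(I − 15p_1 − 12p_2)/p_1.
Discretionary income = 240 − 15·7.4 − 12·0.75 = 120; q_1* = 15 + 0.375·120/7.4 = 21.0811.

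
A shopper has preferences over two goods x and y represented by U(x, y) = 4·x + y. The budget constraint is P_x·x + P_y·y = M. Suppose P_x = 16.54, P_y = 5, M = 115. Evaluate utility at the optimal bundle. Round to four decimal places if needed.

V = 27.8114

Linear utility — the consumer picks whichever good has higher MU/price: 4/16.54 = 0.2418 vs 1/5 = 0.2.
x gives more utility per dollar, so spend all income on x: x* = M/P_x, y* = 0.
Numerically: x* = 6.9528, y* = 0.
Utility at the optimum: U(6.9528, 0) = 27.8114.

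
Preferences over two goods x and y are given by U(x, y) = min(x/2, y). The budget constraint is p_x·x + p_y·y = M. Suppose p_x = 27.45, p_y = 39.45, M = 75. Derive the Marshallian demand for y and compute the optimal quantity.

Leontief preferences: the optimum is at the kink where x/2 = y/1, i.e. y = (1/2)·x.
Budget: p_x·x + p_y·(1/2)·x = M, so (2·p_x + p_y)·x = 2·M.
Demand: x*(p_x,p_y,M) = 2·M/(2·p_x + p_y), y* = M/(2·p_x + p_y).
Here 2·27.45 + 39.45 = 94.35, giving y* = 0.7949.

y* = 0.7949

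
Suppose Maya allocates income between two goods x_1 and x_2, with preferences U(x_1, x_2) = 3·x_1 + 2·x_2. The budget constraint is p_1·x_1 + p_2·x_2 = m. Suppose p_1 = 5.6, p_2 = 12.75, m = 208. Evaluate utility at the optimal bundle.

V = 111.4286

Linear utility — the consumer picks whichever good has higher MU/price: 3/5.6 = 0.5357 vs 2/12.75 = 0.1569.
x_1 gives more utility per dollar, so spend all income on x_1: x_1* = m/p_1, x_2* = 0.
Numerically: x_1* = 37.1429, x_2* = 0.
Utility at the optimum: U(37.1429, 0) = 111.4286.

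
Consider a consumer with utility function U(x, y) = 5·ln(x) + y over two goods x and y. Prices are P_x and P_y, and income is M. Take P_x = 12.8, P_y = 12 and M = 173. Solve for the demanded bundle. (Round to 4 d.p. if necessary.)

MU_x = 5/x, MU_y = 1. Tangency: 5/x = P_x/P_y.
So x*(P_x,P_y) = 5·P_y/P_x, independent of income; and y* = (M − 5·P_y)/P_y.
At the given prices: x* = 5·12/12.8 = 4.6875, and y* = 9.4167.

x* = 4.6875, y* = 9.4167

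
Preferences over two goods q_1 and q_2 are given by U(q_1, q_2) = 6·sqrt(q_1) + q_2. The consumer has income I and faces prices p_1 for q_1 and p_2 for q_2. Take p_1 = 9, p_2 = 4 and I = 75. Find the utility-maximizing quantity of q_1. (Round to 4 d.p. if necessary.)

MU_q_1 = 3/√q_1, MU_q_2 = 1. Tangency: 3/√q_1 = p_1/p_2.
Thus q_1* = (3·p_2/p_1)² — independent of I — with the rest of income spent on q_2.
Plugging in: q_1* = (3·4/9)² = 1.7778.

q_1* = 1.7778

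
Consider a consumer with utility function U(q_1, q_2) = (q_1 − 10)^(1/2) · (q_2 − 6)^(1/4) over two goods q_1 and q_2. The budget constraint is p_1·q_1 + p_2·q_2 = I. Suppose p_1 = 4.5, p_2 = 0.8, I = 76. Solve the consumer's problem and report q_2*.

q_2* = 16.9167

Discretionary income = 76 − 10·4.5 − 6·0.8 = 26.2; q_2* = 6 + 1/3·26.2/0.8 = 16.9167.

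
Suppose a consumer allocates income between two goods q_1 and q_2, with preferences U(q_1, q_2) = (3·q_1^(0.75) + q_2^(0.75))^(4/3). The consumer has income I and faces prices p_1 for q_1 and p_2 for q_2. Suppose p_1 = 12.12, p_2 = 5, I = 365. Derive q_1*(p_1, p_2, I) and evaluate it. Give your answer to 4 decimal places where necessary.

From the CES first-order condition, 3·(q_2/q_1)^(0.25) = p_1/p_2.
Hence q_2/q_1 = ((1/3)·p_1/p_2)^(1/(0.25)), i.e. raised to the 4 power.
With the ratio pinned down, the budget gives q_1* = I/(p_1 + p_2·(q_2/q_1)) and q_2* = (q_2/q_1)·q_1*.
Numerically q_2/q_1 = 0.426231, so q_1* = 365/(12.12 + 5·0.426231) = 25.612.

q_1* = 25.612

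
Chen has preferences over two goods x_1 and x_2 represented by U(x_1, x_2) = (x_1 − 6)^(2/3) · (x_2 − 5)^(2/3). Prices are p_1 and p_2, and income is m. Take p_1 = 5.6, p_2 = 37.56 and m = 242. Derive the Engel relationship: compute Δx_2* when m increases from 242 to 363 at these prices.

Δx_2* = 1.6108

MRS = (x_2−5)/(x_1−6). Tangency with p_1/p_2 gives x_2−5 = (p_1/p_2)·(x_1−6).
After buying the subsistence bundle (6, 5), a share 0.5 of the remaining income goes to x_1: x_1* = 6 + 0.5·(m − 6p_1 − 5p_2)/p_1.
Discretionary income = 242 − 6·5.6 − 5·37.56 = 20.6; x_2* = 5 + 0.5·20.6/37.56 = 5.2742.
At m' = 363: x_2* = 6.885. Change: 6.885 − 5.2742 = 1.6108.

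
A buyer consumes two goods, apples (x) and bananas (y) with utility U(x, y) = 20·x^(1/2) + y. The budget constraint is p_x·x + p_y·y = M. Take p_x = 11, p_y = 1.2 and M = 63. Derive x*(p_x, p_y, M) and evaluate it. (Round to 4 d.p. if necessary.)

x* = 1.1901

Set MRS = p_x/p_y: 10·x^(−1/2) = p_x/p_y.
Thus x* = (10·p_y/p_x)² — independent of M — with the rest of income spent on y.
Plugging in: x* = (10·1.2/11)² = 1.1901.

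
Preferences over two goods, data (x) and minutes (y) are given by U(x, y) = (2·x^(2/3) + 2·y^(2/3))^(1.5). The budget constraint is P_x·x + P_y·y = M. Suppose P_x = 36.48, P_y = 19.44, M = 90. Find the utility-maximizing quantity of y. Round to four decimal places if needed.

From the CES first-order condition, (y/x)^(1/3) = P_x/P_y.
Hence y/x = (P_x/P_y)^(1/(1/3)), i.e. raised to the 3 power.
With the ratio pinned down, the budget gives x* = M/(P_x + P_y·(y/x)) and y* = (y/x)·x*.
Numerically y/x = 6.608086, so x* = 90/(36.48 + 19.44·6.608086) = 0.5456 and y* = 6.608086·0.5456 = 3.6057.

y* = 3.6057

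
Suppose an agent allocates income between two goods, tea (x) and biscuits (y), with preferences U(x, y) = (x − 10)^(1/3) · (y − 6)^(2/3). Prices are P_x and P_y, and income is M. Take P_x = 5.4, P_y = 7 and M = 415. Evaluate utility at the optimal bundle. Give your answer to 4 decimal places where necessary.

MRS = (1/2)·(y−6)/(x−10). Tangency with P_x/P_y gives y−6 = 2·(P_x/P_y)·(x−10).
Substituting into the budget: x* = 10 + 1/3·(M − 10·P_x − 6·P_y)/P_x, and y* = 6 + 2/3·(…)/P_y.
Discretionary income = 415 − 10·5.4 − 6·7 = 319; x* = 10 + 1/3·319/5.4 = 29.6914; y* = 6 + 2/3·319/7 = 36.381.
Utility at the optimum: U(29.6914, 36.381) = 26.2922.

V = 26.2922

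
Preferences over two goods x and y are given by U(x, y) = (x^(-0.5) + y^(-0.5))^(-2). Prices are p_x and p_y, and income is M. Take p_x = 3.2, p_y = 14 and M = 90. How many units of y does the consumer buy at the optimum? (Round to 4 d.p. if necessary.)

MU_x ∝ x^(-1.5), MU_y ∝ y^(-1.5), so MRS = (y/x)^(1.5) = p_x/p_y.
Solve for the ratio: y/x = [p_x/p_y]^(2/3).
With the ratio pinned down, the budget gives x* = M/(p_x + p_y·(y/x)) and y* = (y/x)·x*.
Numerically y/x = 0.373836, so x* = 90/(3.2 + 14·0.373836) = 10.6715 and y* = 0.373836·10.6715 = 3.9894.

y* = 3.9894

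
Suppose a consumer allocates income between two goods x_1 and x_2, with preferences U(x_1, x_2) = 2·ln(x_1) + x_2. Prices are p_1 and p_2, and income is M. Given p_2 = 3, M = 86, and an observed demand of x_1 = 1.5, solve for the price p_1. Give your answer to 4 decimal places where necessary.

p_1 = 4

MU_x_1 = 2/x_1, MU_x_2 = 1. Tangency: 2/x_1 = p_1/p_2.
So x_1*(p_1,p_2) = 2·p_2/p_1, independent of income; and x_2* = (M − 2·p_2)/p_2.
Set x_1* = 1.5 in the demand function and solve for p_1: p_1 = 4.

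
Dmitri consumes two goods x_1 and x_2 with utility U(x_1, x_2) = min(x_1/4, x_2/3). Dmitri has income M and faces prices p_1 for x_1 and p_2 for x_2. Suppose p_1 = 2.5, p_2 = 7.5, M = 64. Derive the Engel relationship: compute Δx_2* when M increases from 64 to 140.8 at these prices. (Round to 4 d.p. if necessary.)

Δx_2* = 7.0892

Leontief preferences: the optimum is at the kink where x_1/4 = x_2/3, i.e. x_2 = (3/4)·x_1.
Budget: p_1·x_1 + p_2·(3/4)·x_1 = M, so (4·p_1 + 3·p_2)·x_1 = 4·M.
Demand: x_1*(p_1,p_2,M) = 4·M/(4·p_1 + 3·p_2), x_2* = 3·M/(4·p_1 + 3·p_2).
Here 4·2.5 + 3·7.5 = 32.5, giving x_2* = 5.9077.
At M' = 140.8: x_2* = 12.9969. Change: 12.9969 − 5.9077 = 7.0892.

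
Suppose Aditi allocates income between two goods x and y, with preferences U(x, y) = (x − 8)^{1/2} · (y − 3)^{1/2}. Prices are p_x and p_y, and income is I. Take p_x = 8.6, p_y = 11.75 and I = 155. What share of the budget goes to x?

share on x = 0.6082

This is Cobb-Douglas in (x−8, y−3): tangency gives 0.5·p_y·(y−3) = 0.5·p_x·(x−8).
Substituting into the budget: x* = 8 + 0.5·(I − 8·p_x − 3·p_y)/p_x, and y* = 3 + 0.5·(…)/p_y.
Discretionary income = 155 − 8·8.6 − 3·11.75 = 50.95; x* = 8 + 0.5·50.95/8.6 = 10.9622; y* = 3 + 0.5·50.95/11.75 = 5.1681.
Expenditure on x: 8.6·10.9622 = 94.275; share = 0.6082.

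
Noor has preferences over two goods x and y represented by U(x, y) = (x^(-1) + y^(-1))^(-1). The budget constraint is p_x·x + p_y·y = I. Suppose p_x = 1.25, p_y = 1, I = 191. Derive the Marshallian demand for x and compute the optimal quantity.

MU_x ∝ x^(-2), MU_y ∝ y^(-2), so MRS = (y/x)^(2) = p_x/p_y.
Hence y/x = (p_x/p_y)^(1/(2)), i.e. raised to the 0.5 power.
Substitute y = (y/x)·x into the budget: x* = I/(p_x + p_y·(y/x)).
Numerically y/x = 1.118034, so x* = 191/(1.25 + 1·1.118034) = 80.6576.

x* = 80.6576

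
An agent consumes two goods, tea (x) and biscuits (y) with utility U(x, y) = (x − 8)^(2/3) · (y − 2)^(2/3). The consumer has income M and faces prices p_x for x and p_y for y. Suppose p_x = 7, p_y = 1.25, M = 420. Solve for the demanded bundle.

x* = 33.8214, y* = 146.6

Let x' = x−8, y' = y−2. MRS = y'/x' = p_x/p_y.
Substituting into the budget: x* = 8 + 0.5·(M − 8·p_x − 2·p_y)/p_x, and y* = 2 + 0.5·(…)/p_y.
Discretionary income = 420 − 8·7 − 2·1.25 = 361.5; x* = 8 + 0.5·361.5/7 = 33.8214; y* = 2 + 0.5·361.5/1.25 = 146.6.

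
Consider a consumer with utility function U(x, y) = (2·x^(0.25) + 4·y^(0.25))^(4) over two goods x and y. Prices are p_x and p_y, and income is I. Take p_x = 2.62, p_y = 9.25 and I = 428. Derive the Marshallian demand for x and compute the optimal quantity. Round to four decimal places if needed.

From the CES first-order condition, (1/2)·(y/x)^(0.75) = p_x/p_y.
Solve for the ratio: y/x = [2·p_x/p_y]^(4/3).
With the ratio pinned down, the budget gives x* = I/(p_x + p_y·(y/x)) and y* = (y/x)·x*.
Numerically y/x = 0.468726, so x* = 428/(2.62 + 9.25·0.468726) = 61.5321.

x* = 61.5321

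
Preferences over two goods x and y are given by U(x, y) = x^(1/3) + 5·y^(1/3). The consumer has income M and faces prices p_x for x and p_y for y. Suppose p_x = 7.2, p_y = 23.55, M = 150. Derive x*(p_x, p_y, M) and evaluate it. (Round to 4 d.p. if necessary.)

x* = 2.9008

MU_x ∝ x^(-2/3), MU_y ∝ 5·y^(-2/3), so MRS = (1/5)·(y/x)^(2/3) = p_x/p_y.
Solve for the ratio: y/x = [5·p_x/p_y]^(1.5).
Substitute y = (y/x)·x into the budget: x* = M/(p_x + p_y·(y/x)).
Numerically y/x = 1.890024, so x* = 150/(7.2 + 23.55·1.890024) = 2.9008.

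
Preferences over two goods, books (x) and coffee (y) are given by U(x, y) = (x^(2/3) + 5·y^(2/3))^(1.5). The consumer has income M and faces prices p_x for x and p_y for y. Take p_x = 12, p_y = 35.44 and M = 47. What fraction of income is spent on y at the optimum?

From the CES first-order condition, (1/5)·(y/x)^(1/3) = p_x/p_y.
Hence y/x = (5·p_x/p_y)^(1/(1/3)), i.e. raised to the 3 power.
With the ratio pinned down, the budget gives x* = M/(p_x + p_y·(y/x)) and y* = (y/x)·x*.
Numerically y/x = 4.852579, so x* = 47/(12 + 35.44·4.852579) = 0.2555 and y* = 4.852579·0.2555 = 1.2397.
Expenditure on y: 35.44·1.2397 = 43.9344; share = 0.9348.

share on y = 0.9348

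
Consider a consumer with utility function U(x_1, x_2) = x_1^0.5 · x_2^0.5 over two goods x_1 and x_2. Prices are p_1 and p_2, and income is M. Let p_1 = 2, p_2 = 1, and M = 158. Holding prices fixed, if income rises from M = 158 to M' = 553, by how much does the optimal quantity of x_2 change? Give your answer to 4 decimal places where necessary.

Δx_2* = 197.5

Demand: x_1*(p_1,p_2,M) = 0.5·M/p_1 and x_2* = 0.5·M/p_2.
At p_1=2, p_2=1, M=158: x_2* = 0.5·158/1 = 79.
At M' = 553: x_2* = 276.5. Change: 276.5 − 79 = 197.5.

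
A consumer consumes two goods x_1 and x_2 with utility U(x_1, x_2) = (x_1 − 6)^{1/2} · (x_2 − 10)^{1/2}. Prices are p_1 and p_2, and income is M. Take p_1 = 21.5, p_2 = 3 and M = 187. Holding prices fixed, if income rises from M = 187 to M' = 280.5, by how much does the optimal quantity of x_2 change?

Let x_1' = x_1−6, x_2' = x_2−10. MRS = x_2'/x_1' = p_1/p_2.
Substituting into the budget: x_1* = 6 + 0.5·(M − 6·p_1 − 10·p_2)/p_1, and x_2* = 10 + 0.5·(…)/p_2.
Discretionary income = 187 − 6·21.5 − 10·3 = 28; x_2* = 10 + 0.5·28/3 = 14.6667.
At M' = 280.5: x_2* = 30.25. Change: 30.25 − 14.6667 = 15.5833.

Δx_2* = 15.5833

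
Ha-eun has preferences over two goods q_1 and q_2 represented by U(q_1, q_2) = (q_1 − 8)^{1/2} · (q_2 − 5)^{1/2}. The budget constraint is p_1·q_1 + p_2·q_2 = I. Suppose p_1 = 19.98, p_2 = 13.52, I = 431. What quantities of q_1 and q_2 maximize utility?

MRS = (q_2−5)/(q_1−8). Tangency with p_1/p_2 gives q_2−5 = (p_1/p_2)·(q_1−8).
After buying the subsistence bundle (8, 5), a share 0.5 of the remaining income goes to q_1: q_1* = 8 + 0.5·(I − 8p_1 − 5p_2)/p_1.
Discretionary income = 431 − 8·19.98 − 5·13.52 = 203.56; q_1* = 8 + 0.5·203.56/19.98 = 13.0941; q_2* = 5 + 0.5·203.56/13.52 = 12.5281.

q_1* = 13.0941, q_2* = 12.5281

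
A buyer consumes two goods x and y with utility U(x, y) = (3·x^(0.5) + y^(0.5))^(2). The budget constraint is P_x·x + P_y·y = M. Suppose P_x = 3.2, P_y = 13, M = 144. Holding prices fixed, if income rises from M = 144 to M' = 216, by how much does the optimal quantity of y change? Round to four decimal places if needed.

From the CES first-order condition, 3·(y/x)^(0.5) = P_x/P_y.
Hence y/x = ((1/3)·P_x/P_y)^(1/(0.5)), i.e. raised to the 2 power.
With the ratio pinned down, the budget gives x* = M/(P_x + P_y·(y/x)) and y* = (y/x)·x*.
Numerically y/x = 0.006732, so x* = 144/(3.2 + 13·0.006732) = 43.802 and y* = 0.006732·43.802 = 0.2949.
At M' = 216: y* = 0.4423. Change: 0.4423 − 0.2949 = 0.1474.

Δy* = 0.1474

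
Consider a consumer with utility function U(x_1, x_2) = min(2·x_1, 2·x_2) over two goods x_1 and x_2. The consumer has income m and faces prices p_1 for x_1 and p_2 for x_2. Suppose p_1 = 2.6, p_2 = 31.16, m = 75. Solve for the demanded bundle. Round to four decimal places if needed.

With perfect complements, no substitution: consume in ratio x_1:x_2 = 2:2.
Budget: p_1·x_1 + p_2·x_1 = m, so (2·p_1 + 2·p_2)·x_1 = 2·m.
Demand: x_1*(p_1,p_2,m) = 2·m/(2·p_1 + 2·p_2), x_2* = 2·m/(2·p_1 + 2·p_2).
Here 2·2.6 + 2·31.16 = 67.52, giving x_1* = 2.2216 and x_2* = 2.2216.

x_1* = 2.2216, x_2* = 2.2216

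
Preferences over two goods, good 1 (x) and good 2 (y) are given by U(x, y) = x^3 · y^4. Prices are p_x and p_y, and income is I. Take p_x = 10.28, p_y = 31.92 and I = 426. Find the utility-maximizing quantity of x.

Tangency: MRS = (3/4)·y/x = p_x/p_y.
So 3·p_y·y = 4·p_x·x; combined with the budget, a share 3/7 of income goes to x.
Demand: x*(p_x,p_y,I) = 3/7·I/p_x and y* = 4/7·I/p_y.
At p_x=10.28, p_y=31.92, I=426: x* = 3/7·426/10.28 = 17.7599.

x* = 17.7599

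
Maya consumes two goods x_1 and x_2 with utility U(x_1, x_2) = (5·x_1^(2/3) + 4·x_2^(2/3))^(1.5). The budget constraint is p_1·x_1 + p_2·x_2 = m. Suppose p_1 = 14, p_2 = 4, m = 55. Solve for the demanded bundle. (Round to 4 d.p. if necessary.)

x_1* = 0.5402, x_2* = 11.8592

From the CES first-order condition, (5/4)·(x_2/x_1)^(1/3) = p_1/p_2.
Hence x_2/x_1 = ((4/5)·p_1/p_2)^(1/(1/3)), i.e. raised to the 3 power.
Substitute x_2 = (x_2/x_1)·x_1 into the budget: x_1* = m/(p_1 + p_2·(x_2/x_1)).
Numerically x_2/x_1 = 21.952, so x_1* = 55/(14 + 4·21.952) = 0.5402 and x_2* = 21.952·0.5402 = 11.8592.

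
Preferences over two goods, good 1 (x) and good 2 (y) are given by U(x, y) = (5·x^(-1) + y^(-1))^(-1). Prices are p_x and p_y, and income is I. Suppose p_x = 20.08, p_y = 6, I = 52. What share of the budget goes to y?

share on y = 0.1964

MRS = MU_x/MU_y = 5·(y/x)^(2). Set equal to p_x/p_y.
Hence y/x = ((1/5)·p_x/p_y)^(1/(2)), i.e. raised to the 0.5 power.
Substitute y = (y/x)·x into the budget: x* = I/(p_x + p_y·(y/x)).
Numerically y/x = 0.818128, so x* = 52/(20.08 + 6·0.818128) = 2.0809 and y* = 0.818128·2.0809 = 1.7025.
Expenditure on y: 6·1.7025 = 10.2148; share = 0.1964.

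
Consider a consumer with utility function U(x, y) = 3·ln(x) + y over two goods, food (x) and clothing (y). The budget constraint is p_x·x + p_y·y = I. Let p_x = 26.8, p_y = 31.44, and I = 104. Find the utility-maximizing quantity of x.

Set MRS = p_x/p_y: (3/x)/1 = p_x/p_y.
So x*(p_x,p_y) = 3·p_y/p_x, independent of income; and y* = (I − 3·p_y)/p_y.
At the given prices: x* = 3·31.44/26.8 = 3.5194.

x* = 3.5194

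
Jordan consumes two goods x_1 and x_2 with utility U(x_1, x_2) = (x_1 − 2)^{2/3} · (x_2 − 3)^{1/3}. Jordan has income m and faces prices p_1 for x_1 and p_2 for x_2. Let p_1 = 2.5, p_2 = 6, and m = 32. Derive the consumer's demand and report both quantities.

x_1* = 4.4, x_2* = 3.5

After buying the subsistence bundle (2, 3), a share 2/3 of the remaining income goes to x_1: x_1* = 2 + 2/3·(m − 2p_1 − 3p_2)/p_1.
Discretionary income = 32 − 2·2.5 − 3·6 = 9; x_1* = 2 + 2/3·9/2.5 = 4.4; x_2* = 3 + 1/3·9/6 = 3.5.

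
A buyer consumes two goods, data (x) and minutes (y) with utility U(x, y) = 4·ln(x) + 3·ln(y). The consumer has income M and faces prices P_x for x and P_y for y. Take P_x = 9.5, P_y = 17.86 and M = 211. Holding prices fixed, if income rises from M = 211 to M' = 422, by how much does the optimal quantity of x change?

Δx* = 12.6917

MU_x/MU_y = (4·y)/(3·x); tangency sets this equal to P_x/P_y.
Rearranging, P_y·y = (3/4)·P_x·x. Substituting into the budget gives P_x·x·(1 + (3/4)) = M.
Demand: x*(P_x,P_y,M) = 4/7·M/P_x and y* = 3/7·M/P_y.
At P_x=9.5, P_y=17.86, M=211: x* = 4/7·211/9.5 = 12.6917.
At M' = 422: x* = 25.3835. Change: 25.3835 − 12.6917 = 12.6917.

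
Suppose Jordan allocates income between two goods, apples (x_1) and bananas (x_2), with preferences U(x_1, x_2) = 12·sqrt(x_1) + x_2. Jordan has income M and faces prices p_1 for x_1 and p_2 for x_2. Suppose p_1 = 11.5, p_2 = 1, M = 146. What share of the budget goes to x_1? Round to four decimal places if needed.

MU_x_1 = 6/√x_1, MU_x_2 = 1. Tangency: 6/√x_1 = p_1/p_2.
Thus x_1* = (6·p_2/p_1)² — independent of M — with the rest of income spent on x_2.
Plugging in: x_1* = (6·1/11.5)² = 0.2722, x_2* = 142.8696.
Expenditure on x_1: 11.5·0.2722 = 3.1304; share = 0.0214.

share on x_1 = 0.0214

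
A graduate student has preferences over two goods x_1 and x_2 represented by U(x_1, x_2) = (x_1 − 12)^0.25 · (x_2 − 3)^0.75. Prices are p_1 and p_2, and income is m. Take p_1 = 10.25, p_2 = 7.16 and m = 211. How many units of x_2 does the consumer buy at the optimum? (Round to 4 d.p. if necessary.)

Let x_1' = x_1−12, x_2' = x_2−3. MRS = (1/3)·x_2'/x_1' = p_1/p_2.
After buying the subsistence bundle (12, 3), a share 0.25 of the remaining income goes to x_1: x_1* = 12 + 0.25·(m − 12p_1 − 3p_2)/p_1.
Discretionary income = 211 − 12·10.25 − 3·7.16 = 66.52; x_2* = 3 + 0.75·66.52/7.16 = 9.9679.

x_2* = 9.9679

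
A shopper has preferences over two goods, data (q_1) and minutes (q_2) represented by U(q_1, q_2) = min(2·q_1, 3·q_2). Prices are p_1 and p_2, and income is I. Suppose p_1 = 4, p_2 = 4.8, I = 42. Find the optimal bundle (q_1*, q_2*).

Demand: q_1*(p_1,p_2,I) = 3·I/(3·p_1 + 2·p_2), q_2* = 2·I/(3·p_1 + 2·p_2).
Here 3·4 + 2·4.8 = 21.6, giving q_1* = 5.8333 and q_2* = 3.8889.

q_1* = 5.8333, q_2* = 3.8889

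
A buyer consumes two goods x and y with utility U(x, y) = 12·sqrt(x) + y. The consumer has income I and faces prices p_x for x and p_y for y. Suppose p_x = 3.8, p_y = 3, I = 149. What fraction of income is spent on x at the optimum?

share on x = 0.5722

Plugging in: x* = (6·3/3.8)² = 22.4377, y* = 21.2456.
Expenditure on x: 3.8·22.4377 = 85.2632; share = 0.5722.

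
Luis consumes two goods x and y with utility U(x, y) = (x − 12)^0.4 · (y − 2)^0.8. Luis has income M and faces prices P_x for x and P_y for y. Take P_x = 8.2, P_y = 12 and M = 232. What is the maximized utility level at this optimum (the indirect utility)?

V = 7.7122

This is Cobb-Douglas in (x−12, y−2): tangency gives 0.4·P_y·(y−2) = 0.8·P_x·(x−12).
Substituting into the budget: x* = 12 + 1/3·(M − 12·P_x − 2·P_y)/P_x, and y* = 2 + 2/3·(…)/P_y.
Discretionary income = 232 − 12·8.2 − 2·12 = 109.6; x* = 12 + 1/3·109.6/8.2 = 16.4553; y* = 2 + 2/3·109.6/12 = 8.0889.
Utility at the optimum: U(16.4553, 8.0889) = 7.7122.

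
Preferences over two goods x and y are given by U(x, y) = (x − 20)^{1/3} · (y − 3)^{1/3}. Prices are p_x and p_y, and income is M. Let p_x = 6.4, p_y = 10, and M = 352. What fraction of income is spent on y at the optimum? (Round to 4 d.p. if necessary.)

MRS = (y−3)/(x−20). Tangency with p_x/p_y gives y−3 = (p_x/p_y)·(x−20).
After buying the subsistence bundle (20, 3), a share 0.5 of the remaining income goes to x: x* = 20 + 0.5·(M − 20p_x − 3p_y)/p_x.
Discretionary income = 352 − 20·6.4 − 3·10 = 194; x* = 20 + 0.5·194/6.4 = 35.1562; y* = 3 + 0.5·194/10 = 12.7.
Expenditure on y: 10·12.7 = 127; share = 0.3608.

share on y = 0.3608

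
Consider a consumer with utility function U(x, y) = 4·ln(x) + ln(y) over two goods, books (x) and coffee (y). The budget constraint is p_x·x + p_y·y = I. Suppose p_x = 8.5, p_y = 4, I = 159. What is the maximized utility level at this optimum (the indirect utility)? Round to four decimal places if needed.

V = 12.8959

The MRS is 4·y/x. Set MRS = p_x/p_y.
So 4·p_y·y = p_x·x; combined with the budget, a share 0.8 of income goes to x.
Demand: x*(p_x,p_y,I) = 0.8·I/p_x and y* = 0.2·I/p_y.
At p_x=8.5, p_y=4, I=159: x* = 0.8·159/8.5 = 14.9647, y* = 7.95.
Utility at the optimum: U(14.9647, 7.95) = 12.8959.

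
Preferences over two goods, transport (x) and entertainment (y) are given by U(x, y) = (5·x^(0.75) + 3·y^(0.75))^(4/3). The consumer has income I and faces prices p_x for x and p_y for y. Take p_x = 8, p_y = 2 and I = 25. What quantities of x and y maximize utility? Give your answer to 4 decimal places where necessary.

With the ratio pinned down, the budget gives x* = I/(p_x + p_y·(y/x)) and y* = (y/x)·x*.
Numerically y/x = 33.1776, so x* = 25/(8 + 2·33.1776) = 0.3362 and y* = 33.1776·0.3362 = 11.1551.

x* = 0.3362, y* = 11.1551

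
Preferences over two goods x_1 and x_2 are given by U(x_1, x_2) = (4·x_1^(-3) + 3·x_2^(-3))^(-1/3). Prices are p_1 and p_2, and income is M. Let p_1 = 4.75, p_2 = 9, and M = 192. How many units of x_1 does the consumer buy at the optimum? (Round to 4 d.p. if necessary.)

MU_x_1 ∝ 4·x_1^(-4), MU_x_2 ∝ 3·x_2^(-4), so MRS = (4/3)·(x_2/x_1)^(4) = p_1/p_2.
Solve for the ratio: x_2/x_1 = [(3/4)·p_1/p_2]^(0.25).
Substitute x_2 = (x_2/x_1)·x_1 into the budget: x_1* = M/(p_1 + p_2·(x_2/x_1)).
Numerically x_2/x_1 = 0.793192, so x_1* = 192/(4.75 + 9·0.793192) = 16.1498.

x_1* = 16.1498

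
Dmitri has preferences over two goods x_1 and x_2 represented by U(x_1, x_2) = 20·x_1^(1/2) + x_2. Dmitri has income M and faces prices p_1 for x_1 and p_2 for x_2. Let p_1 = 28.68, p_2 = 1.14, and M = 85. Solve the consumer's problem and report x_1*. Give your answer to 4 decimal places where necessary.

MU_x_1 = 10/√x_1, MU_x_2 = 1. Tangency: 10/√x_1 = p_1/p_2.
Thus x_1* = (10·p_2/p_1)² — independent of M — with the rest of income spent on x_2.
Plugging in: x_1* = (10·1.14/28.68)² = 0.158.

x_1* = 0.158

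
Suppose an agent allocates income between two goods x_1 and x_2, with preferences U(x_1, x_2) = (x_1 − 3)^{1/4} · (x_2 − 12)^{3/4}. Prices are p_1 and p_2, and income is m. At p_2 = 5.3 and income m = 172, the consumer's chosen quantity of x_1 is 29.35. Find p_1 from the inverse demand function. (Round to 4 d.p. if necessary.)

p_1 = 1

MRS = (1/3)·(x_2−12)/(x_1−3). Tangency with p_1/p_2 gives x_2−12 = 3·(p_1/p_2)·(x_1−3).
After buying the subsistence bundle (3, 12), a share 0.25 of the remaining income goes to x_1: x_1* = 3 + 0.25·(m − 3p_1 − 12p_2)/p_1.
Set x_1* = 29.35 in the demand function and solve for p_1: p_1 = 1.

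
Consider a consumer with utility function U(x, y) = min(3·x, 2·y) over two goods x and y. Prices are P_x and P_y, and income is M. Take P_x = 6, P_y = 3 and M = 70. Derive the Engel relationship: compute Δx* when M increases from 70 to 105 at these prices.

With perfect complements, no substitution: consume in ratio x:y = 2:3.
Budget: P_x·x + P_y·(3/2)·x = M, so (2·P_x + 3·P_y)·x = 2·M.
Demand: x*(P_x,P_y,M) = 2·M/(2·P_x + 3·P_y), y* = 3·M/(2·P_x + 3·P_y).
Here 2·6 + 3·3 = 21, giving x* = 6.6667.
At M' = 105: x* = 10. Change: 10 − 6.6667 = 3.3333.

Δx* = 3.3333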